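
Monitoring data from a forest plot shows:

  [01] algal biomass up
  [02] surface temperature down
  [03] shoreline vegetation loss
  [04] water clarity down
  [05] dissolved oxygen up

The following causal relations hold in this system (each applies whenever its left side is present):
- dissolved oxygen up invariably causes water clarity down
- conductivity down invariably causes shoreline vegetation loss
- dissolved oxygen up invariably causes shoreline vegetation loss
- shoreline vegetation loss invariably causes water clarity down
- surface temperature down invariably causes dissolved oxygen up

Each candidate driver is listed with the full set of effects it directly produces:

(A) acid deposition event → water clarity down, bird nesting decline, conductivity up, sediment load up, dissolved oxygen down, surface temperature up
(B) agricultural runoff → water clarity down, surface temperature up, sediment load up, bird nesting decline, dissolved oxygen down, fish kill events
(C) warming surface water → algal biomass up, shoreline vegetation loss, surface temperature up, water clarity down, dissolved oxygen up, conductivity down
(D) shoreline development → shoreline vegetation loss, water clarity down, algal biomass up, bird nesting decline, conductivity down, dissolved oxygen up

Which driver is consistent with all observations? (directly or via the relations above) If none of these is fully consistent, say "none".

none

For each candidate, compare predicted effects to what was observed:
(A) acid deposition event — algal biomass up -; surface temperature down -; shoreline vegetation loss -; water clarity down +; dissolved oxygen up -
(B) agricultural runoff — algal biomass up -; surface temperature down -; shoreline vegetation loss -; water clarity down +; dissolved oxygen up -
(C) warming surface water — algal biomass up +; surface temperature down -; shoreline vegetation loss +; water clarity down +; dissolved oxygen up +
(D) shoreline development — does not account for surface temperature down
Every candidate fails on at least one observation.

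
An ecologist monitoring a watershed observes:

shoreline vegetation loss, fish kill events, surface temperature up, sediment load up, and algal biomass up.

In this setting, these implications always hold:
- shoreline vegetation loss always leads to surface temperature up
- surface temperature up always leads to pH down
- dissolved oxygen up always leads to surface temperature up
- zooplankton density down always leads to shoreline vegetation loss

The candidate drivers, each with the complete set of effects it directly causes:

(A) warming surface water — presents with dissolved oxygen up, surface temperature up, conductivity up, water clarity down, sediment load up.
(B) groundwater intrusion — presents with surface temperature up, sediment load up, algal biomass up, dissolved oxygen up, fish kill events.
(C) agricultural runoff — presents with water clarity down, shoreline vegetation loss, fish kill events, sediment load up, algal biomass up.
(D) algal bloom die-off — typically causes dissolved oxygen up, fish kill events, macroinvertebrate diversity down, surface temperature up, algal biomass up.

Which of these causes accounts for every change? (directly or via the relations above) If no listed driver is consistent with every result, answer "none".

C

Testing each hypothesis:
(A) warming surface water — shoreline vegetation loss miss; fish kill events miss; surface temperature up match; sediment load up match; algal biomass up miss
(B) groundwater intrusion — does not account for shoreline vegetation loss
(C) agricultural runoff — accounts for every observation (surface temperature up through shoreline vegetation loss → surface temperature up)
(D) algal bloom die-off — shoreline vegetation loss miss; fish kill events match; surface temperature up match; sediment load up miss; algal biomass up match
Only (C) is consistent with every observation.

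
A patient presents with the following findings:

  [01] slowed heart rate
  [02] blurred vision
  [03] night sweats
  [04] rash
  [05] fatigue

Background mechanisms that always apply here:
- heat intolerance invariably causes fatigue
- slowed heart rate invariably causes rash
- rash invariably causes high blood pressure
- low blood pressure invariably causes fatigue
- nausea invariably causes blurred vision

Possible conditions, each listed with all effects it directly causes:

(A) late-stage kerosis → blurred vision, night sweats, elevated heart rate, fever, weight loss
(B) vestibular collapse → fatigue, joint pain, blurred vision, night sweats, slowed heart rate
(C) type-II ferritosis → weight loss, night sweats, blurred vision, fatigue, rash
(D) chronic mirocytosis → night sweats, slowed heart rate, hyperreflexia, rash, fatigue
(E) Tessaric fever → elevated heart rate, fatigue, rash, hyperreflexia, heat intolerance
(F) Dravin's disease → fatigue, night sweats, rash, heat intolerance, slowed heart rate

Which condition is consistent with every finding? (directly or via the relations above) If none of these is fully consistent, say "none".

B

Testing each hypothesis:
(A) late-stage kerosis — slowed heart rate NO; blurred vision yes; night sweats yes; rash NO; fatigue NO
(B) vestibular collapse — slowed heart rate yes; blurred vision yes; night sweats yes; rash yes (by slowed heart rate → rash); fatigue yes
(C) type-II ferritosis — slowed heart rate NO; blurred vision yes; night sweats yes; rash yes; fatigue yes
(D) chronic mirocytosis — slowed heart rate yes; blurred vision NO; night sweats yes; rash yes; fatigue yes
(E) Tessaric fever — slowed heart rate NO; blurred vision NO; night sweats NO; rash yes; fatigue yes
(F) Dravin's disease — slowed heart rate yes; blurred vision NO; night sweats yes; rash yes; fatigue yes
(B) is the only candidate with no mismatches.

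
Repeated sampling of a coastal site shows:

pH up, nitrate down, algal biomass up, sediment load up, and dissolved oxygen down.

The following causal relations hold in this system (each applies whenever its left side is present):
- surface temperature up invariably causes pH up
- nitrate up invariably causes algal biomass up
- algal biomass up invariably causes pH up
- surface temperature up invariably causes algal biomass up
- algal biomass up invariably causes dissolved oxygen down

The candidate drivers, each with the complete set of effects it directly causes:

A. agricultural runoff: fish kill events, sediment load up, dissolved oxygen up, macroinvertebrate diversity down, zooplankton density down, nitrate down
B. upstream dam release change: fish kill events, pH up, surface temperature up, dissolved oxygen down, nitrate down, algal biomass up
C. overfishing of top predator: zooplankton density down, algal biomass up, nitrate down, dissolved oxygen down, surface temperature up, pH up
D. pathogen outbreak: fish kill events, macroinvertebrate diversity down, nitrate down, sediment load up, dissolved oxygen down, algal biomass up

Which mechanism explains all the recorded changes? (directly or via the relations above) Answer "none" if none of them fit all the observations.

Testing each hypothesis:
(A) agricultural runoff — pH up NO; nitrate down yes; algal biomass up NO; sediment load up yes; dissolved oxygen down NO
(B) upstream dam release change — does not account for sediment load up
(C) overfishing of top predator — pH up yes; nitrate down yes; algal biomass up yes; sediment load up NO; dissolved oxygen down yes
(D) pathogen outbreak — pH up yes (by algal biomass up → pH up); nitrate down yes; algal biomass up yes; sediment load up yes; dissolved oxygen down yes
(D) is the only candidate with no mismatches.

D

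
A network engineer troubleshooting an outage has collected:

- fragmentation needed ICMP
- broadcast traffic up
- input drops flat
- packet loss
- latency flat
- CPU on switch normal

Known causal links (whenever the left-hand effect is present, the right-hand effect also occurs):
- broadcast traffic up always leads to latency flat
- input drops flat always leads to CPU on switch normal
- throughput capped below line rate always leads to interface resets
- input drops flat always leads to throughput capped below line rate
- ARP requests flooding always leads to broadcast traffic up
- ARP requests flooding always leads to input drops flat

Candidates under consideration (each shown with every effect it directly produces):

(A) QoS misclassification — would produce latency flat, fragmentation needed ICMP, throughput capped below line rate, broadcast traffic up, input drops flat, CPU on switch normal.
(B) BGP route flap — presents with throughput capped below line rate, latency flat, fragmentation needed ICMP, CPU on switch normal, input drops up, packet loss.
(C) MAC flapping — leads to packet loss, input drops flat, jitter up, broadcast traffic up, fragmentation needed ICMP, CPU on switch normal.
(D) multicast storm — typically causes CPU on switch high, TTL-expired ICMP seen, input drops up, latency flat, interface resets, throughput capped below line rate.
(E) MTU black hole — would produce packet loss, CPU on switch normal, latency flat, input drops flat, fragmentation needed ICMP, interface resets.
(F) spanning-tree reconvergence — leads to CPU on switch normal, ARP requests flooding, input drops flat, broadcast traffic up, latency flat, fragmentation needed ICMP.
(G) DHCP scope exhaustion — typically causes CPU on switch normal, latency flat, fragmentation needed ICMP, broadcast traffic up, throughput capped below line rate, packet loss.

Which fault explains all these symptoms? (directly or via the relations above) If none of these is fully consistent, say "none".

Checking each candidate against the observations:
(A) QoS misclassification — does not account for packet loss
(B) BGP route flap — fails on broadcast traffic up, input drops flat (predicts input drops up, not input drops flat)
(C) MAC flapping — fragmentation needed ICMP match; broadcast traffic up match; input drops flat match; packet loss match; latency flat match (by broadcast traffic up → latency flat); CPU on switch normal match
(D) multicast storm — fails on fragmentation needed ICMP, broadcast traffic up, input drops flat, packet loss, CPU on switch normal (predicts input drops up, not input drops flat; predicts CPU on switch high, not CPU on switch normal)
(E) MTU black hole — fragmentation needed ICMP match; broadcast traffic up miss; input drops flat match; packet loss match; latency flat match; CPU on switch normal match
(F) spanning-tree reconvergence — fragmentation needed ICMP match; broadcast traffic up match; input drops flat match; packet loss miss; latency flat match; CPU on switch normal match
(G) DHCP scope exhaustion — does not account for input drops flat
(C) alone accounts for all the evidence.

C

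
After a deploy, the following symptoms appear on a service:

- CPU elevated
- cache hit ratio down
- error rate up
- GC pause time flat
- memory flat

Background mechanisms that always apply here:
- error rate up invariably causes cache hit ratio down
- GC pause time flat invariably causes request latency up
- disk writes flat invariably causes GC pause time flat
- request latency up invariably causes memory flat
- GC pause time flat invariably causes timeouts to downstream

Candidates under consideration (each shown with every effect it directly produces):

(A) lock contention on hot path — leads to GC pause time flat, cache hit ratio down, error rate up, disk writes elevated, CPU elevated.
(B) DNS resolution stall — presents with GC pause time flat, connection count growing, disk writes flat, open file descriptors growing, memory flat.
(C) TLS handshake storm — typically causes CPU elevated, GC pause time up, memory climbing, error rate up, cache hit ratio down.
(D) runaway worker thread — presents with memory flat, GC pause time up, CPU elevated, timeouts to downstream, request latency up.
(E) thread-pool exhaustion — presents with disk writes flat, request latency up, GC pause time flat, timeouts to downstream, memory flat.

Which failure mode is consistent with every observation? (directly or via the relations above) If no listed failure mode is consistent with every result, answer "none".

A

Per-candidate check:
(A) lock contention on hot path — CPU elevated ✓; cache hit ratio down ✓; error rate up ✓; GC pause time flat ✓; memory flat ✓ (by GC pause time flat → request latency up → memory flat)
(B) DNS resolution stall — CPU elevated ✗; cache hit ratio down ✗; error rate up ✗; GC pause time flat ✓; memory flat ✓
(C) TLS handshake storm — CPU elevated ✓; cache hit ratio down ✓; error rate up ✓; GC pause time flat ✗; memory flat ✗
(D) runaway worker thread — fails on cache hit ratio down, error rate up, GC pause time flat (predicts GC pause time up, not GC pause time flat)
(E) thread-pool exhaustion — CPU elevated ✗; cache hit ratio down ✗; error rate up ✗; GC pause time flat ✓; memory flat ✓
(A) alone accounts for all the evidence.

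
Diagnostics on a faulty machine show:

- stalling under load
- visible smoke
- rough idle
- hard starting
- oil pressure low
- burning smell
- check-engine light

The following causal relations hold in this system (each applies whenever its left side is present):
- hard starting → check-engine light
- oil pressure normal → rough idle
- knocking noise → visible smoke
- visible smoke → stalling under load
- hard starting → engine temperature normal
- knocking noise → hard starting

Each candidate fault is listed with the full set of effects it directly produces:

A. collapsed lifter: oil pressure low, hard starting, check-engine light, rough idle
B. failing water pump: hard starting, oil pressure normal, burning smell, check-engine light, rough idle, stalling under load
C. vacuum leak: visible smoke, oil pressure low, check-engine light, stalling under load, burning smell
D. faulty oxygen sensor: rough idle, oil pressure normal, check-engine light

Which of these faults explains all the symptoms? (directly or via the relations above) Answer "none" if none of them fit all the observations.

none

Per-candidate check:
(A) collapsed lifter — stalling under load miss; visible smoke miss; rough idle match; hard starting match; oil pressure low match; burning smell miss; check-engine light match
(B) failing water pump — stalling under load match; visible smoke miss; rough idle match; hard starting match; oil pressure low miss; burning smell match; check-engine light match
(C) vacuum leak — does not account for rough idle, hard starting
(D) faulty oxygen sensor — stalling under load miss; visible smoke miss; rough idle match; hard starting miss; oil pressure low miss; burning smell miss; check-engine light match
No candidate is consistent with all observations.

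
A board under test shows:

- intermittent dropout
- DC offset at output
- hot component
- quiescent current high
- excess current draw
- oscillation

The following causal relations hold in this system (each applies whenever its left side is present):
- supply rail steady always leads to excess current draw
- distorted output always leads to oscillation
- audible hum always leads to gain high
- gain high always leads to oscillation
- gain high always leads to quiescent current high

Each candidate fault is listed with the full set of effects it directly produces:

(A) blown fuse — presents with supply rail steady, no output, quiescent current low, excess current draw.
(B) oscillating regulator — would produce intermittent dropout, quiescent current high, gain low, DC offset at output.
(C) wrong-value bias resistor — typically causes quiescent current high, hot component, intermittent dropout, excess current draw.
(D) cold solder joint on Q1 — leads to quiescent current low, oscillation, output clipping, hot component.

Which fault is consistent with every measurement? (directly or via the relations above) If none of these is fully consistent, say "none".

none

Checking each candidate against the observations:
(A) blown fuse — intermittent dropout miss; DC offset at output miss; hot component miss; quiescent current high miss; excess current draw match; oscillation miss
(B) oscillating regulator — does not account for hot component, excess current draw, oscillation
(C) wrong-value bias resistor — does not account for DC offset at output, oscillation
(D) cold solder joint on Q1 — intermittent dropout miss; DC offset at output miss; hot component match; quiescent current high miss; excess current draw miss; oscillation match
Every candidate fails on at least one observation.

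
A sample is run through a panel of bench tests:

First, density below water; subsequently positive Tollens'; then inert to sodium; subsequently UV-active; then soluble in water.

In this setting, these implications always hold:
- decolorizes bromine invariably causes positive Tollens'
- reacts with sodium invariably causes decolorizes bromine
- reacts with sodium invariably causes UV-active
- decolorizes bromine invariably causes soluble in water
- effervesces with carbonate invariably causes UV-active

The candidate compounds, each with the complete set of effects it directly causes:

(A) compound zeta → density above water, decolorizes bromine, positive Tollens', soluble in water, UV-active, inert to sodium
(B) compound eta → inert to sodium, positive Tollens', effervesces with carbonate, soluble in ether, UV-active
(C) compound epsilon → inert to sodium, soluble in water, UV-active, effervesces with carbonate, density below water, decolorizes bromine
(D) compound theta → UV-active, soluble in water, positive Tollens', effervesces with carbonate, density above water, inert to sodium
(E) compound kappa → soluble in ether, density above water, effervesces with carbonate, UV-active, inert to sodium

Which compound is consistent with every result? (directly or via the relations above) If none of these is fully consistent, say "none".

For each candidate, compare predicted effects to what was observed:
(A) compound zeta — density below water -; positive Tollens' +; inert to sodium +; UV-active +; soluble in water +
(B) compound eta — density below water -; positive Tollens' +; inert to sodium +; UV-active +; soluble in water -
(C) compound epsilon — accounts for every observation (positive Tollens' through decolorizes bromine → positive Tollens')
(D) compound theta — density below water -; positive Tollens' +; inert to sodium +; UV-active +; soluble in water +
(E) compound kappa — density below water -; positive Tollens' -; inert to sodium +; UV-active +; soluble in water -
Only (C) is consistent with every observation.

C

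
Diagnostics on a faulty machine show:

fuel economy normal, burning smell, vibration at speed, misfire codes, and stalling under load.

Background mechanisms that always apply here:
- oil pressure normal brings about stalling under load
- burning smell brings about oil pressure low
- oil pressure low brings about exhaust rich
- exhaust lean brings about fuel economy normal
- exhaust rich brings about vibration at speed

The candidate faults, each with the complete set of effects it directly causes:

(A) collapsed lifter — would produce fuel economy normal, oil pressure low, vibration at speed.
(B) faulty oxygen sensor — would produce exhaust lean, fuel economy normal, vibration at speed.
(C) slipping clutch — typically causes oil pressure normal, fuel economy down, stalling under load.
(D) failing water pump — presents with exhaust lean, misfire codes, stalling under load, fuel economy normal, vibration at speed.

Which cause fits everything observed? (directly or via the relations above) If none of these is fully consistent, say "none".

Testing each hypothesis:
(A) collapsed lifter — fuel economy normal +; burning smell -; vibration at speed +; misfire codes -; stalling under load -
(B) faulty oxygen sensor — fuel economy normal +; burning smell -; vibration at speed +; misfire codes -; stalling under load -
(C) slipping clutch — fuel economy normal -; burning smell -; vibration at speed -; misfire codes -; stalling under load +
(D) failing water pump — does not account for burning smell
None of the listed candidates fits everything.

none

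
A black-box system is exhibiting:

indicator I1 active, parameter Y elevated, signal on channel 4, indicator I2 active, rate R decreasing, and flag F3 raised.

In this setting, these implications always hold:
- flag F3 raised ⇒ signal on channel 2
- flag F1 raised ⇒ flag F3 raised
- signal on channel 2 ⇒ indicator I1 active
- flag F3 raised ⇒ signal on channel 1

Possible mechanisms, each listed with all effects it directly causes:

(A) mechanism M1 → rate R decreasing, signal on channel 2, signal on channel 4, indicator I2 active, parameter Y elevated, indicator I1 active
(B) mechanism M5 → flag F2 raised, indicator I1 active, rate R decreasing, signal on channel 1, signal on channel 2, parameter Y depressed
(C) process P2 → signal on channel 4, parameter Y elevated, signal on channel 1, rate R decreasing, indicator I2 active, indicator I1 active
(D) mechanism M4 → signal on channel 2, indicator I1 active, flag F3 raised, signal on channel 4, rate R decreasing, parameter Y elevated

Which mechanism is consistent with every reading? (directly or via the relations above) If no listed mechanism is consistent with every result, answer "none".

Checking each candidate against the observations:
(A) mechanism M1 — does not account for flag F3 raised
(B) mechanism M5 — fails on parameter Y elevated, signal on channel 4, indicator I2 active, flag F3 raised (predicts parameter Y depressed, not parameter Y elevated)
(C) process P2 — does not account for flag F3 raised
(D) mechanism M4 — does not account for indicator I2 active
No candidate is consistent with all observations.

none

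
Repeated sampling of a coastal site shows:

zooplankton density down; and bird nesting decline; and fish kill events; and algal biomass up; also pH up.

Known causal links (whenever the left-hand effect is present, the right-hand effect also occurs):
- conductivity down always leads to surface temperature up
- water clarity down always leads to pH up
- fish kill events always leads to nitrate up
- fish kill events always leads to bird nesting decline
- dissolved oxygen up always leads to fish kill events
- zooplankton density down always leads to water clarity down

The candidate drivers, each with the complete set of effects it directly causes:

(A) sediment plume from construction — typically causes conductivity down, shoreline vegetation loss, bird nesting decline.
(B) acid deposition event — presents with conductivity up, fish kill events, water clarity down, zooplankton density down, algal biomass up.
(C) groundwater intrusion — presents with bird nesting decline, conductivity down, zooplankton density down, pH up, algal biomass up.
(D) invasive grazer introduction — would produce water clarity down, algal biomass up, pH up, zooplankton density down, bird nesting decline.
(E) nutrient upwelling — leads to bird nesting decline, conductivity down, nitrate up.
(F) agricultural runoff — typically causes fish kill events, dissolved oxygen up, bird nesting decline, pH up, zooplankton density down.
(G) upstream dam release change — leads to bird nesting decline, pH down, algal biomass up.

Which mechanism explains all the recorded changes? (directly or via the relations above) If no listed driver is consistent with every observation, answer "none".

B

For each candidate, compare predicted effects to what was observed:
(A) sediment plume from construction — zooplankton density down miss; bird nesting decline match; fish kill events miss; algal biomass up miss; pH up miss
(B) acid deposition event — accounts for every observation (bird nesting decline by fish kill events → bird nesting decline)
(C) groundwater intrusion — does not account for fish kill events
(D) invasive grazer introduction — does not account for fish kill events
(E) nutrient upwelling — does not account for zooplankton density down, fish kill events, algal biomass up, pH up
(F) agricultural runoff — zooplankton density down match; bird nesting decline match; fish kill events match; algal biomass up miss; pH up match
(G) upstream dam release change — zooplankton density down miss; bird nesting decline match; fish kill events miss; algal biomass up match; pH up miss
Only (B) is consistent with every observation.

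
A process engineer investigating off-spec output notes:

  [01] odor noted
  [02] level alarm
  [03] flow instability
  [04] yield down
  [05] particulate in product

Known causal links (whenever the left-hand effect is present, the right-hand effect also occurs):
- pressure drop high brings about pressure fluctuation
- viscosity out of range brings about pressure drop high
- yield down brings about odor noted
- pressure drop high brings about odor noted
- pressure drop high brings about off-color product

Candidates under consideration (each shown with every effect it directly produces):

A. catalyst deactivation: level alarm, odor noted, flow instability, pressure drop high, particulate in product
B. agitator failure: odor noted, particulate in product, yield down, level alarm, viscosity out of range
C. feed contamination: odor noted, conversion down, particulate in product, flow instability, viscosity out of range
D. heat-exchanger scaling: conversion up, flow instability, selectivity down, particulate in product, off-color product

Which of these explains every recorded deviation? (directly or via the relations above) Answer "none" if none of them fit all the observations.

none

Testing each hypothesis:
(A) catalyst deactivation — odor noted yes; level alarm yes; flow instability yes; yield down NO; particulate in product yes
(B) agitator failure — odor noted yes; level alarm yes; flow instability NO; yield down yes; particulate in product yes
(C) feed contamination — odor noted yes; level alarm NO; flow instability yes; yield down NO; particulate in product yes
(D) heat-exchanger scaling — does not account for odor noted, level alarm, yield down
Every candidate fails on at least one observation.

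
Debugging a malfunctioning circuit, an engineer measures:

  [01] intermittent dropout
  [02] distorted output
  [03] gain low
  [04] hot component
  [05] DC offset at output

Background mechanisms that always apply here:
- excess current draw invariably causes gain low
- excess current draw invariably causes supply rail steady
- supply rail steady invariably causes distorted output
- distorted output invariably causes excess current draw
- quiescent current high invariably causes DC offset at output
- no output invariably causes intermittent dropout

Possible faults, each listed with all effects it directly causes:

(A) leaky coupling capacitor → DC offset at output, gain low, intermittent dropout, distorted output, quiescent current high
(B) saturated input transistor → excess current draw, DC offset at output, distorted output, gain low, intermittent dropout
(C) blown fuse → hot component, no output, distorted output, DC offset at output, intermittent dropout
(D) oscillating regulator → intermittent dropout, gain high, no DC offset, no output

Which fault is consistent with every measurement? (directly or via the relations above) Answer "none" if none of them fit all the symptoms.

Testing each hypothesis:
(A) leaky coupling capacitor — intermittent dropout ✓; distorted output ✓; gain low ✓; hot component ✗; DC offset at output ✓
(B) saturated input transistor — intermittent dropout ✓; distorted output ✓; gain low ✓; hot component ✗; DC offset at output ✓
(C) blown fuse — intermittent dropout ✓; distorted output ✓; gain low ✓ (via distorted output → excess current draw → gain low); hot component ✓; DC offset at output ✓
(D) oscillating regulator — fails on distorted output, gain low, hot component, DC offset at output (predicts gain high, not gain low; predicts no DC offset, not DC offset at output)
Only (C) is consistent with every observation.

C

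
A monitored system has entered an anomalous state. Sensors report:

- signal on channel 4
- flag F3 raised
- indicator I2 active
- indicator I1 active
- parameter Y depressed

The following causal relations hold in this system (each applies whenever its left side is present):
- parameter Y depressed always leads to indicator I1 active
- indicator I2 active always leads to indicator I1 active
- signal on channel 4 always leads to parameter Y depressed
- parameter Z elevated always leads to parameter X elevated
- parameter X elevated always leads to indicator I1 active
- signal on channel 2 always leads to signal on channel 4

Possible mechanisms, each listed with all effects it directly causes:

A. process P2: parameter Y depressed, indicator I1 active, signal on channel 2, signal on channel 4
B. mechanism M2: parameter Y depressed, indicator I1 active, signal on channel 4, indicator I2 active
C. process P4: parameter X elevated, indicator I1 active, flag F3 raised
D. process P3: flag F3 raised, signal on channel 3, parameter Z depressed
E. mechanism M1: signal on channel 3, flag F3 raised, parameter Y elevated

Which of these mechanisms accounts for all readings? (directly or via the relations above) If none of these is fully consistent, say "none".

Testing each hypothesis:
(A) process P2 — signal on channel 4 +; flag F3 raised -; indicator I2 active -; indicator I1 active +; parameter Y depressed +
(B) mechanism M2 — signal on channel 4 +; flag F3 raised -; indicator I2 active +; indicator I1 active +; parameter Y depressed +
(C) process P4 — signal on channel 4 -; flag F3 raised +; indicator I2 active -; indicator I1 active +; parameter Y depressed -
(D) process P3 — does not account for signal on channel 4, indicator I2 active, indicator I1 active, parameter Y depressed
(E) mechanism M1 — fails on signal on channel 4, indicator I2 active, indicator I1 active, parameter Y depressed (predicts parameter Y elevated, not parameter Y depressed)
None of the listed candidates fits everything.

none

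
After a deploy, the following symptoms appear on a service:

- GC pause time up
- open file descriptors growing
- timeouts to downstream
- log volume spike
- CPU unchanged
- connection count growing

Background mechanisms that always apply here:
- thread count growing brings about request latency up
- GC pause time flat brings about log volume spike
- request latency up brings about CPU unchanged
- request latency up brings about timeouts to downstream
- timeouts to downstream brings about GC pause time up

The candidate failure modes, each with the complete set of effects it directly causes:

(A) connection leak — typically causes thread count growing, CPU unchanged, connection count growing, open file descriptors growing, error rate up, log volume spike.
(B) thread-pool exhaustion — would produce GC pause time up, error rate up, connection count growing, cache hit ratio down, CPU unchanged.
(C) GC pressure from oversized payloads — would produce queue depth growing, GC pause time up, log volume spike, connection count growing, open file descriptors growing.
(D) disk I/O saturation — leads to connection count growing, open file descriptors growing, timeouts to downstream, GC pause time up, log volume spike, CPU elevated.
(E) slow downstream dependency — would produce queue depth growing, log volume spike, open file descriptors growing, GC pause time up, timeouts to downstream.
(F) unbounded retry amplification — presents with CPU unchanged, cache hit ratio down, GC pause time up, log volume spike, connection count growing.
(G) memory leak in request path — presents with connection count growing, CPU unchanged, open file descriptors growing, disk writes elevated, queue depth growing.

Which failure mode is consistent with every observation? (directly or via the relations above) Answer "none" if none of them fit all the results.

A

Testing each hypothesis:
(A) connection leak — GC pause time up match (via thread count growing → request latency up → timeouts to downstream → GC pause time up); open file descriptors growing match; timeouts to downstream match (via thread count growing → request latency up → timeouts to downstream); log volume spike match; CPU unchanged match; connection count growing match
(B) thread-pool exhaustion — GC pause time up match; open file descriptors growing miss; timeouts to downstream miss; log volume spike miss; CPU unchanged match; connection count growing match
(C) GC pressure from oversized payloads — does not account for timeouts to downstream, CPU unchanged
(D) disk I/O saturation — fails on CPU unchanged (predicts CPU elevated, not CPU unchanged)
(E) slow downstream dependency — GC pause time up match; open file descriptors growing match; timeouts to downstream match; log volume spike match; CPU unchanged miss; connection count growing miss
(F) unbounded retry amplification — GC pause time up match; open file descriptors growing miss; timeouts to downstream miss; log volume spike match; CPU unchanged match; connection count growing match
(G) memory leak in request path — GC pause time up miss; open file descriptors growing match; timeouts to downstream miss; log volume spike miss; CPU unchanged match; connection count growing match
(A) alone accounts for all the evidence.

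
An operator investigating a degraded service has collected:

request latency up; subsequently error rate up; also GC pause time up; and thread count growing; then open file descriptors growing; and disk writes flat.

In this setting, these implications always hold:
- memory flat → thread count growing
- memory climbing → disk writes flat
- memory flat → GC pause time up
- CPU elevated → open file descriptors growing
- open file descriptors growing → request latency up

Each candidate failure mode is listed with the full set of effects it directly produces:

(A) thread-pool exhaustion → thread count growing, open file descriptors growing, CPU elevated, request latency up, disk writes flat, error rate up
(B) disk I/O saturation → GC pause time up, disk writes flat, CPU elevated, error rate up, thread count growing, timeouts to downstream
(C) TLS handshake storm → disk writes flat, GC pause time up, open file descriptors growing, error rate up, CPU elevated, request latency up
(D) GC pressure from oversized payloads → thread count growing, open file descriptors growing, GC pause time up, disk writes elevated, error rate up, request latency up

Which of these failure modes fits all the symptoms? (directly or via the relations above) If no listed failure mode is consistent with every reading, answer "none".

For each candidate, compare predicted effects to what was observed:
(A) thread-pool exhaustion — does not account for GC pause time up
(B) disk I/O saturation — request latency up yes (by CPU elevated → open file descriptors growing → request latency up); error rate up yes; GC pause time up yes; thread count growing yes; open file descriptors growing yes (by CPU elevated → open file descriptors growing); disk writes flat yes
(C) TLS handshake storm — request latency up yes; error rate up yes; GC pause time up yes; thread count growing NO; open file descriptors growing yes; disk writes flat yes
(D) GC pressure from oversized payloads — fails on disk writes flat (predicts disk writes elevated, not disk writes flat)
(B) alone accounts for all the evidence.

B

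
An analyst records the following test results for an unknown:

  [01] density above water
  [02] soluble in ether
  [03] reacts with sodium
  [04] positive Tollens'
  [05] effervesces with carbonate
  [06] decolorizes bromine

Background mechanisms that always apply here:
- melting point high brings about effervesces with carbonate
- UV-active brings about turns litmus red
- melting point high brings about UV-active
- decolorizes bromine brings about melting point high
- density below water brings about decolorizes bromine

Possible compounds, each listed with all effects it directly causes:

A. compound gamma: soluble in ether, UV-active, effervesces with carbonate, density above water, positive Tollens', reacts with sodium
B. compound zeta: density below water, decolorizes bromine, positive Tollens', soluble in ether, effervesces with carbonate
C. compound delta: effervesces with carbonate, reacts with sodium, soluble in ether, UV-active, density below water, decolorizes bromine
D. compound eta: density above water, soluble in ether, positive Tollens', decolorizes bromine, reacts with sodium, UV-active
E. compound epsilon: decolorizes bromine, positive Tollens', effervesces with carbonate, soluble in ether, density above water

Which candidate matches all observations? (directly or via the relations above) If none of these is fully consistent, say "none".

For each candidate, compare predicted effects to what was observed:
(A) compound gamma — density above water +; soluble in ether +; reacts with sodium +; positive Tollens' +; effervesces with carbonate +; decolorizes bromine -
(B) compound zeta — density above water -; soluble in ether +; reacts with sodium -; positive Tollens' +; effervesces with carbonate +; decolorizes bromine +
(C) compound delta — fails on density above water, positive Tollens' (predicts density below water, not density above water)
(D) compound eta — density above water +; soluble in ether +; reacts with sodium +; positive Tollens' +; effervesces with carbonate + (via decolorizes bromine → melting point high → effervesces with carbonate); decolorizes bromine +
(E) compound epsilon — does not account for reacts with sodium
Only (D) is consistent with every observation.

D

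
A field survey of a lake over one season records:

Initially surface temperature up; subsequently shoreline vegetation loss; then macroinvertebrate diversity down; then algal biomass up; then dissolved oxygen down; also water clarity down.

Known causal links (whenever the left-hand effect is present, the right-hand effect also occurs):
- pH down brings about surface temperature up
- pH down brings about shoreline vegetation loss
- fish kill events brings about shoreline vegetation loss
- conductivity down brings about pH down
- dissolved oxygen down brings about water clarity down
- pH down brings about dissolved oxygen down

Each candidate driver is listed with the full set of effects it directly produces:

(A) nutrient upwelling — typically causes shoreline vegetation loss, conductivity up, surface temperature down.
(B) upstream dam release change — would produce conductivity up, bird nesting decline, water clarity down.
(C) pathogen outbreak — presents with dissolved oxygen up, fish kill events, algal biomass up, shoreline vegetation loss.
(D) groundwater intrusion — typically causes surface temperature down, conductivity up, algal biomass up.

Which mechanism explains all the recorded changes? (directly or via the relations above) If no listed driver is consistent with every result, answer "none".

none

Per-candidate check:
(A) nutrient upwelling — surface temperature up miss; shoreline vegetation loss match; macroinvertebrate diversity down miss; algal biomass up miss; dissolved oxygen down miss; water clarity down miss
(B) upstream dam release change — does not account for surface temperature up, shoreline vegetation loss, macroinvertebrate diversity down, algal biomass up, dissolved oxygen down
(C) pathogen outbreak — surface temperature up miss; shoreline vegetation loss match; macroinvertebrate diversity down miss; algal biomass up match; dissolved oxygen down miss; water clarity down miss
(D) groundwater intrusion — fails on surface temperature up, shoreline vegetation loss, macroinvertebrate diversity down, dissolved oxygen down, water clarity down (predicts surface temperature down, not surface temperature up)
Every candidate fails on at least one observation.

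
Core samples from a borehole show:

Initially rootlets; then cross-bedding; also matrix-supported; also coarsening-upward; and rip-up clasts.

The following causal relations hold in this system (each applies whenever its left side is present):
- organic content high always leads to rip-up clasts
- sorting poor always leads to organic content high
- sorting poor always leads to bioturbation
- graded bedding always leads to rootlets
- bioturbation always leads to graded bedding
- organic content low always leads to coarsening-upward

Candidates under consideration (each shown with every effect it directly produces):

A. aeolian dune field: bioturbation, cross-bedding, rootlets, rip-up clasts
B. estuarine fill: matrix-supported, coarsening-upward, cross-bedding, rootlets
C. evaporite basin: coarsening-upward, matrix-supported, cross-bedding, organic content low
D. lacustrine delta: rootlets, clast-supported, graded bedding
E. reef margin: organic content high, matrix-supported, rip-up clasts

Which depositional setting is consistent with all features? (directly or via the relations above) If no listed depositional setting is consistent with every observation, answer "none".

none

Per-candidate check:
(A) aeolian dune field — rootlets ✓; cross-bedding ✓; matrix-supported ✗; coarsening-upward ✗; rip-up clasts ✓
(B) estuarine fill — rootlets ✓; cross-bedding ✓; matrix-supported ✓; coarsening-upward ✓; rip-up clasts ✗
(C) evaporite basin — does not account for rootlets, rip-up clasts
(D) lacustrine delta — fails on cross-bedding, matrix-supported, coarsening-upward, rip-up clasts (predicts clast-supported, not matrix-supported)
(E) reef margin — rootlets ✗; cross-bedding ✗; matrix-supported ✓; coarsening-upward ✗; rip-up clasts ✓
Every candidate fails on at least one observation.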